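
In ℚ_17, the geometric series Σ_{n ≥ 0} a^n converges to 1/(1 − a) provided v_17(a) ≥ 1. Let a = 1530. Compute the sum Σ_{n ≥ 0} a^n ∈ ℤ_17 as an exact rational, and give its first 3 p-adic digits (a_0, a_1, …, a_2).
Σ a^n = 1/(1 − a) = -1/1529;  first 3 digits = (1, 5, 13)

v_17(a) = 1 ≥ 1, so the series converges in ℤ_17 to 1/(1 − a) = 1/(1 − 1530) = -1/1529. Expand this rational in ℤ_17: compute digits iteratively via d_i = x_i mod 17, x_{i+1} = (x_i − d_i)/17. The first 3 digits are (1, 5, 13).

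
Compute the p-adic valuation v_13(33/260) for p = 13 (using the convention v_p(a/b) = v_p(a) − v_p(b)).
v_13(33/260) = -1

Factor powers of 13 from the numerator and denominator of the reduced fraction: 33 = 13^0 · 33 and 260 = 13^1 · 20. Apply v_p(a/b) = v_p(a) − v_p(b): v_13(33/260) = 0 − 1 = -1.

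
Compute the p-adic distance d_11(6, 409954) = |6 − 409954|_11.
d_11(6, 409954) = 1/14641

Step 1 — x − y = 6 − 409954 = -409948. Step 2 — v_11(-409948) = 4 (factor: -409948 = −(11^4 · 28); the sign does not affect v_p). Step 3 — |x − y|_11 = 11^{-4} = 1/14641.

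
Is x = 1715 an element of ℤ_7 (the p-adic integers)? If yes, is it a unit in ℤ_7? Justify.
x ∈ ℤ_7 but not a unit; v_7(x) = 3 > 0

ℤ_7 = {x ∈ ℚ_7 : v_7(x) ≥ 0} and ℤ_7^× = {x ∈ ℤ_7 : v_7(x) = 0}. Here v_7(1715) = v_7(num) − v_7(den) = 3; compare against these criteria.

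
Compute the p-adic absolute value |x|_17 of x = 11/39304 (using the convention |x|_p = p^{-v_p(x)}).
|11/39304|_17 = 4913

Step 1 — compute v_17(x) by factoring powers of 17 out of the numerator and denominator: v_17(11/39304) = -3. Step 2 — apply |x|_p = p^{-v_p(x)} = 17^{3} = 4913.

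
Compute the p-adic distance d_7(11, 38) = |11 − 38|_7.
d_7(11, 38) = 1

Step 1 — x − y = 11 − 38 = -27. Step 2 — v_7(-27) = 0 (factor: -27 = −(7^0 · 27); the sign does not affect v_p). Step 3 — |x − y|_7 = 7^{0} = 1.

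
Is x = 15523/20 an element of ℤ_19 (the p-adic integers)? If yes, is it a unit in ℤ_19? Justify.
x ∈ ℤ_19 but not a unit; v_19(x) = 2 > 0

ℤ_19 = {x ∈ ℚ_19 : v_19(x) ≥ 0} and ℤ_19^× = {x ∈ ℤ_19 : v_19(x) = 0}. Here v_19(15523/20) = v_19(num) − v_19(den) = 2; compare against these criteria.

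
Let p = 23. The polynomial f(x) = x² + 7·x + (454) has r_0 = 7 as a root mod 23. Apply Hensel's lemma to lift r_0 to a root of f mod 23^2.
r_1 = 283 (mod 529)

Hensel: r_{i+1} = r_i − f(r_i)·(f′(r_i))^{-1} mod 23^{i+2}, f′(x) = 2x + 7. Iterate:
  r_0 = 7 (mod 23)
  r_1 = 283 (mod 529)
Final: r = 283 satisfies f(r) ≡ 0 mod 23^2.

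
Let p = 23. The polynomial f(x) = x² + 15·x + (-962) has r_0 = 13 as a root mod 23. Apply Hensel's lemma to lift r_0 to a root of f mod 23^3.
r_2 = 4866 (mod 12167)

Hensel: r_{i+1} = r_i − f(r_i)·(f′(r_i))^{-1} mod 23^{i+2}, f′(x) = 2x + 15. Iterate:
  r_0 = 13 (mod 23)
  r_1 = 105 (mod 529)
  r_2 = 4866 (mod 12167)
Final: r = 4866 satisfies f(r) ≡ 0 mod 23^3.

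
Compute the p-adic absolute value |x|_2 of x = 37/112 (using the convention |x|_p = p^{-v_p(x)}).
|37/112|_2 = 16

Step 1 — compute v_2(x) by factoring powers of 2 out of the numerator and denominator: v_2(37/112) = -4. Step 2 — apply |x|_p = p^{-v_p(x)} = 2^{4} = 16.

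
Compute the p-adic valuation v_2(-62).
v_2(-62) = 1

v_2(n) is the largest exponent k such that 2^k divides n. Factor out: -62 = -2^1 · 31. (Sign doesn't affect v_p.) So v_2(-62) = 1.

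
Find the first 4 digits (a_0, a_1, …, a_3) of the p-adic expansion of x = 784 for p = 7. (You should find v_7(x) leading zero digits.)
(a_0, …, a_3) = (0, 0, 2, 2)

v_7(784) = 2, so a_0 = ... = a_1 = 0. Factor out: x = 7^2 · u with u = 16 a unit in ℤ_7. Expand u iteratively via a_{v+i} = u_i mod 7, u_{i+1} = (u_i − a_{v+i})/7:
  u_0 = 16;  a_2 = 2;  u_1 = (u_0 − 2)/7 = 2
  u_1 = 2;  a_3 = 2;  u_2 = (u_1 − 2)/7 = 0
Digits: (0, 0, 2, 2).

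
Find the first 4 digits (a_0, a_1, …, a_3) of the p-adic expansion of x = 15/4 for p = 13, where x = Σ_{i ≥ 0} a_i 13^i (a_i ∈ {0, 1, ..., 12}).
(a_0, …, a_3) = (7, 3, 3, 3)

v_13(15/4) = 0 (numerator and denominator both coprime to 13), so x ∈ ℤ_13^×. Compute digits iteratively via a_i = x_i mod 13, x_{i+1} = (x_i − a_i)/13, with x_0 = x:
  x_0 = 15/4;  a_0 = 7;  x_1 = (x_0 − 7)/13 = -1/4
  x_1 = -1/4;  a_1 = 3;  x_2 = (x_1 − 3)/13 = -1/4
  x_2 = -1/4;  a_2 = 3;  x_3 = (x_2 − 3)/13 = -1/4
  x_3 = -1/4;  a_3 = 3;  x_4 = (x_3 − 3)/13 = -1/4
Digits: (7, 3, 3, 3).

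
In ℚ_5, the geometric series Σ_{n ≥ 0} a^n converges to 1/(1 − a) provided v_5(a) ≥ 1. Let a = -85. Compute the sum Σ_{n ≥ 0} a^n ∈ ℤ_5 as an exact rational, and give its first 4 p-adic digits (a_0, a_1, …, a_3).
Σ a^n = 1/(1 − a) = 1/86;  first 4 digits = (1, 3, 0, 4)

v_5(a) = 1 ≥ 1, so the series converges in ℤ_5 to 1/(1 − a) = 1/(1 − (-85)) = 1/86. Expand this rational in ℤ_5: compute digits iteratively via d_i = x_i mod 5, x_{i+1} = (x_i − d_i)/5. The first 4 digits are (1, 3, 0, 4).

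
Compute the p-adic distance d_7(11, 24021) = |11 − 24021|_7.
d_7(11, 24021) = 1/2401

Step 1 — x − y = 11 − 24021 = -24010. Step 2 — v_7(-24010) = 4 (factor: -24010 = −(7^4 · 10); the sign does not affect v_p). Step 3 — |x − y|_7 = 7^{-4} = 1/2401.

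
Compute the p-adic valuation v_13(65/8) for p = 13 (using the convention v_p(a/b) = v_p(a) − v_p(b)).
v_13(65/8) = 1

Factor powers of 13 from the numerator and denominator of the reduced fraction: 65 = 13^1 · 5 and 8 = 13^0 · 8. Apply v_p(a/b) = v_p(a) − v_p(b): v_13(65/8) = 1 − 0 = 1.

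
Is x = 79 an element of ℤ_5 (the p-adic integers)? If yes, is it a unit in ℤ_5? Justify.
x ∈ ℤ_5^× (unit); v_5(x) = 0

ℤ_5 = {x ∈ ℚ_5 : v_5(x) ≥ 0} and ℤ_5^× = {x ∈ ℤ_5 : v_5(x) = 0}. Here v_5(79) = v_5(num) − v_5(den) = 0; compare against these criteria.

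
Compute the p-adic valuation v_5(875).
v_5(875) = 3

v_5(n) is the largest exponent k such that 5^k divides n. Factor out: 875 = 5^3 · 7. (Sign doesn't affect v_p.) So v_5(875) = 3.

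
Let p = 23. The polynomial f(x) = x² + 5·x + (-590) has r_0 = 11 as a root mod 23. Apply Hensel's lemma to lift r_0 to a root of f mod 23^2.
r_1 = 379 (mod 529)

Hensel: r_{i+1} = r_i − f(r_i)·(f′(r_i))^{-1} mod 23^{i+2}, f′(x) = 2x + 5. Iterate:
  r_0 = 11 (mod 23)
  r_1 = 379 (mod 529)
Final: r = 379 satisfies f(r) ≡ 0 mod 23^2.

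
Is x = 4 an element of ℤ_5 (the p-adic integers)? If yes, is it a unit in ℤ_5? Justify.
x ∈ ℤ_5^× (unit); v_5(x) = 0

ℤ_5 = {x ∈ ℚ_5 : v_5(x) ≥ 0} and ℤ_5^× = {x ∈ ℤ_5 : v_5(x) = 0}. Here v_5(4) = v_5(num) − v_5(den) = 0; compare against these criteria.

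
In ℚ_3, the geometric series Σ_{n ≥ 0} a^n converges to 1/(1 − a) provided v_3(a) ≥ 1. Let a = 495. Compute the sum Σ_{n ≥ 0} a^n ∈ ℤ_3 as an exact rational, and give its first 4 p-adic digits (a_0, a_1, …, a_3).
Σ a^n = 1/(1 − a) = -1/494;  first 4 digits = (1, 0, 1, 0)

v_3(a) = 2 ≥ 1, so the series converges in ℤ_3 to 1/(1 − a) = 1/(1 − 495) = -1/494. Expand this rational in ℤ_3: compute digits iteratively via d_i = x_i mod 3, x_{i+1} = (x_i − d_i)/3. The first 4 digits are (1, 0, 1, 0).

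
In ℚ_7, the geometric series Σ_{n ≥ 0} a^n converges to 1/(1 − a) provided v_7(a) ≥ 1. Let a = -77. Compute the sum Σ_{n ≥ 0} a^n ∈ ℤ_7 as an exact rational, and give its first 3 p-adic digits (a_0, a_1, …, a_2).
Σ a^n = 1/(1 − a) = 1/78;  first 3 digits = (1, 3, 0)

v_7(a) = 1 ≥ 1, so the series converges in ℤ_7 to 1/(1 − a) = 1/(1 − (-77)) = 1/78. Expand this rational in ℤ_7: compute digits iteratively via d_i = x_i mod 7, x_{i+1} = (x_i − d_i)/7. The first 3 digits are (1, 3, 0).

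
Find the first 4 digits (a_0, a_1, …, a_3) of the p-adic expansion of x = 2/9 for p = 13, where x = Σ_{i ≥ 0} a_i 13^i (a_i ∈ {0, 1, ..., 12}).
(a_0, …, a_3) = (6, 1, 10, 5)

v_13(2/9) = 0 (numerator and denominator both coprime to 13), so x ∈ ℤ_13^×. Compute digits iteratively via a_i = x_i mod 13, x_{i+1} = (x_i − a_i)/13, with x_0 = x:
  x_0 = 2/9;  a_0 = 6;  x_1 = (x_0 − 6)/13 = -4/9
  x_1 = -4/9;  a_1 = 1;  x_2 = (x_1 − 1)/13 = -1/9
  x_2 = -1/9;  a_2 = 10;  x_3 = (x_2 − 10)/13 = -7/9
  x_3 = -7/9;  a_3 = 5;  x_4 = (x_3 − 5)/13 = -4/9
Digits: (6, 1, 10, 5).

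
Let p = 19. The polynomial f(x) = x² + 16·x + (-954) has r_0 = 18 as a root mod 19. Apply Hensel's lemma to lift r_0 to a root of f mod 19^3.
r_2 = 3343 (mod 6859)

Hensel: r_{i+1} = r_i − f(r_i)·(f′(r_i))^{-1} mod 19^{i+2}, f′(x) = 2x + 16. Iterate:
  r_0 = 18 (mod 19)
  r_1 = 94 (mod 361)
  r_2 = 3343 (mod 6859)
Final: r = 3343 satisfies f(r) ≡ 0 mod 19^3.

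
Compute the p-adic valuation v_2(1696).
v_2(1696) = 5

v_2(n) is the largest exponent k such that 2^k divides n. Factor out: 1696 = 2^5 · 53. (Sign doesn't affect v_p.) So v_2(1696) = 5.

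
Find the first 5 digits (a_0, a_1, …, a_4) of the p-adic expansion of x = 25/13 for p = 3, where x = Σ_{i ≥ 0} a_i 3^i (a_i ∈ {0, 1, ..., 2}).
(a_0, …, a_4) = (1, 1, 0, 2, 0)

v_3(25/13) = 0 (numerator and denominator both coprime to 3), so x ∈ ℤ_3^×. Compute digits iteratively via a_i = x_i mod 3, x_{i+1} = (x_i − a_i)/3, with x_0 = x:
  x_0 = 25/13;  a_0 = 1;  x_1 = (x_0 − 1)/3 = 4/13
  x_1 = 4/13;  a_1 = 1;  x_2 = (x_1 − 1)/3 = -3/13
  x_2 = -3/13;  a_2 = 0;  x_3 = (x_2 − 0)/3 = -1/13
  x_3 = -1/13;  a_3 = 2;  x_4 = (x_3 − 2)/3 = -9/13
  x_4 = -9/13;  a_4 = 0;  x_5 = (x_4 − 0)/3 = -3/13
Digits: (1, 1, 0, 2, 0).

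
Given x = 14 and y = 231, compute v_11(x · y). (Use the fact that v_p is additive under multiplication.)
v_11(3234) = 1

v_p(x) = 0 (factor: 14 = 11^0 · 14); v_p(y) = 1 (factor: 231 = 11^1 · 21). Additivity: v_p(xy) = v_p(x) + v_p(y) = 0 + 1 = 1. (Direct check: xy = 3234 = 11^1 · (294).)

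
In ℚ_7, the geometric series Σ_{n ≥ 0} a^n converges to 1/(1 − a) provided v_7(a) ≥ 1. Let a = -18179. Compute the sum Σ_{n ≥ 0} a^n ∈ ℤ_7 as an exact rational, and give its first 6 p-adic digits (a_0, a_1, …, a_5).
Σ a^n = 1/(1 − a) = 1/18180;  first 6 digits = (1, 0, 0, 3, 6, 5)

v_7(a) = 3 ≥ 1, so the series converges in ℤ_7 to 1/(1 − a) = 1/(1 − (-18179)) = 1/18180. Expand this rational in ℤ_7: compute digits iteratively via d_i = x_i mod 7, x_{i+1} = (x_i − d_i)/7. The first 6 digits are (1, 0, 0, 3, 6, 5).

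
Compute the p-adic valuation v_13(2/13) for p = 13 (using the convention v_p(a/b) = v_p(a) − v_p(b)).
v_13(2/13) = -1

Factor powers of 13 from the numerator and denominator of the reduced fraction: 2 = 13^0 · 2 and 13 = 13^1 · 1. Apply v_p(a/b) = v_p(a) − v_p(b): v_13(2/13) = 0 − 1 = -1.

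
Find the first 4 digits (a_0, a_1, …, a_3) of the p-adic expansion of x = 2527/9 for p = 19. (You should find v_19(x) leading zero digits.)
(a_0, …, a_3) = (0, 0, 5, 4)

v_19(2527/9) = 2, so a_0 = ... = a_1 = 0. Factor out: x = 19^2 · u with u = 7/9 a unit in ℤ_19. Expand u iteratively via a_{v+i} = u_i mod 19, u_{i+1} = (u_i − a_{v+i})/19:
  u_0 = 7/9;  a_2 = 5;  u_1 = (u_0 − 5)/19 = -2/9
  u_1 = -2/9;  a_3 = 4;  u_2 = (u_1 − 4)/19 = -2/9
Digits: (0, 0, 5, 4).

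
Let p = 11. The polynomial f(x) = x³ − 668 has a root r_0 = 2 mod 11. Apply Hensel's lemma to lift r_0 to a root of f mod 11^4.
r_3 = 3203 (mod 14641)

Hensel: r_{i+1} = r_i − f(r_i)/f′(r_i) mod 11^{i+2}, where f′(x) = 3x². Iterate:
  r_0 = 2 (mod 11)
  r_1 = 57 (mod 121)
  r_2 = 541 (mod 1331)
  r_3 = 3203 (mod 14641)
Final: r = 3203 with f(r) ≡ 0 mod 11^4.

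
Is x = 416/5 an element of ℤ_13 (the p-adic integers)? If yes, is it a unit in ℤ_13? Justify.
x ∈ ℤ_13 but not a unit; v_13(x) = 1 > 0

ℤ_13 = {x ∈ ℚ_13 : v_13(x) ≥ 0} and ℤ_13^× = {x ∈ ℤ_13 : v_13(x) = 0}. Here v_13(416/5) = v_13(num) − v_13(den) = 1; compare against these criteria.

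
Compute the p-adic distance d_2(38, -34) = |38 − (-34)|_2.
d_2(38, -34) = 1/8

Step 1 — x − y = 38 − (-34) = 72. Step 2 — v_2(72) = 3 (factor: 72 = (2^3 · 9); the sign does not affect v_p). Step 3 — |x − y|_2 = 2^{-3} = 1/8.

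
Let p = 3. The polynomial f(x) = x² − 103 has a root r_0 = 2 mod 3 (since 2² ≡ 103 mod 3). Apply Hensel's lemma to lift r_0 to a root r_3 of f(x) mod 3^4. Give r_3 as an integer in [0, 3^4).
r_3 = 47 (mod 81)

Hensel's recurrence: r_{i+1} = r_i − f(r_i)·(f′(r_i))^{-1} mod 3^{i+2}, with f′(x) = 2x. Iterate:
  r_0 = 2 (mod 3)
  r_1 = 2 (mod 9)
  r_2 = 20 (mod 27)
  r_3 = 47 (mod 81)
Final: r_3 = 47, and one checks f(r_3) ≡ 0 mod 3^4.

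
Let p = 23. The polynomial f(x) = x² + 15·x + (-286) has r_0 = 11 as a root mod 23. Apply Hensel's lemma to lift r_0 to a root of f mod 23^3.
r_2 = 11 (mod 12167)

Hensel: r_{i+1} = r_i − f(r_i)·(f′(r_i))^{-1} mod 23^{i+2}, f′(x) = 2x + 15. Iterate:
  r_0 = 11 (mod 23)
  r_1 = 11 (mod 529)
  r_2 = 11 (mod 12167)
Final: r = 11 satisfies f(r) ≡ 0 mod 23^3.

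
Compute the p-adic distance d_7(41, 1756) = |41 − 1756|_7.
d_7(41, 1756) = 1/343

Step 1 — x − y = 41 − 1756 = -1715. Step 2 — v_7(-1715) = 3 (factor: -1715 = −(7^3 · 5); the sign does not affect v_p). Step 3 — |x − y|_7 = 7^{-3} = 1/343.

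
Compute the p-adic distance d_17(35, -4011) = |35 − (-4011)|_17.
d_17(35, -4011) = 1/289

Step 1 — x − y = 35 − (-4011) = 4046. Step 2 — v_17(4046) = 2 (factor: 4046 = (17^2 · 14); the sign does not affect v_p). Step 3 — |x − y|_17 = 17^{-2} = 1/289.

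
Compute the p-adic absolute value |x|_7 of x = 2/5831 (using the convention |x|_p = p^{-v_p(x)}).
|2/5831|_7 = 343

Step 1 — compute v_7(x) by factoring powers of 7 out of the numerator and denominator: v_7(2/5831) = -3. Step 2 — apply |x|_p = p^{-v_p(x)} = 7^{3} = 343.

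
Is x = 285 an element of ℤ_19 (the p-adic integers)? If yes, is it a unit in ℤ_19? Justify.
x ∈ ℤ_19 but not a unit; v_19(x) = 1 > 0

ℤ_19 = {x ∈ ℚ_19 : v_19(x) ≥ 0} and ℤ_19^× = {x ∈ ℤ_19 : v_19(x) = 0}. Here v_19(285) = v_19(num) − v_19(den) = 1; compare against these criteria.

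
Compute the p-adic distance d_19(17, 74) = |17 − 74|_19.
d_19(17, 74) = 1/19

Step 1 — x − y = 17 − 74 = -57. Step 2 — v_19(-57) = 1 (factor: -57 = −(19^1 · 3); the sign does not affect v_p). Step 3 — |x − y|_19 = 19^{-1} = 1/19.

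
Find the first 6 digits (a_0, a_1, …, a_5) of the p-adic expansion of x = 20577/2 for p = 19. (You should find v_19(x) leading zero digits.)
(a_0, …, a_5) = (0, 0, 0, 11, 9, 9)

v_19(20577/2) = 3, so a_0 = ... = a_2 = 0. Factor out: x = 19^3 · u with u = 3/2 a unit in ℤ_19. Expand u iteratively via a_{v+i} = u_i mod 19, u_{i+1} = (u_i − a_{v+i})/19:
  u_0 = 3/2;  a_3 = 11;  u_1 = (u_0 − 11)/19 = -1/2
  u_1 = -1/2;  a_4 = 9;  u_2 = (u_1 − 9)/19 = -1/2
  u_2 = -1/2;  a_5 = 9;  u_3 = (u_2 − 9)/19 = -1/2
Digits: (0, 0, 0, 11, 9, 9).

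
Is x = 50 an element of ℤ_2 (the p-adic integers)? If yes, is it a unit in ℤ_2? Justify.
x ∈ ℤ_2 but not a unit; v_2(x) = 1 > 0

ℤ_2 = {x ∈ ℚ_2 : v_2(x) ≥ 0} and ℤ_2^× = {x ∈ ℤ_2 : v_2(x) = 0}. Here v_2(50) = v_2(num) − v_2(den) = 1; compare against these criteria.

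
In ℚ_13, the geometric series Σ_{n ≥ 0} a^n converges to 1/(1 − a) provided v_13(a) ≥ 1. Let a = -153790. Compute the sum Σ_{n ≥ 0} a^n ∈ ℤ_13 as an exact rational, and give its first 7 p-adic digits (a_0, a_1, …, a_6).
Σ a^n = 1/(1 − a) = 1/153791;  first 7 digits = (1, 0, 0, 8, 7, 12, 11)

v_13(a) = 3 ≥ 1, so the series converges in ℤ_13 to 1/(1 − a) = 1/(1 − (-153790)) = 1/153791. Expand this rational in ℤ_13: compute digits iteratively via d_i = x_i mod 13, x_{i+1} = (x_i − d_i)/13. The first 7 digits are (1, 0, 0, 8, 7, 12, 11).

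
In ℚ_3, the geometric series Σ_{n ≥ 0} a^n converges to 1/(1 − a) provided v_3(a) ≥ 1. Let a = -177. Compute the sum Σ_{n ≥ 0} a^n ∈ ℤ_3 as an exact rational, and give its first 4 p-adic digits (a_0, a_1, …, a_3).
Σ a^n = 1/(1 − a) = 1/178;  first 4 digits = (1, 1, 2, 2)

v_3(a) = 1 ≥ 1, so the series converges in ℤ_3 to 1/(1 − a) = 1/(1 − (-177)) = 1/178. Expand this rational in ℤ_3: compute digits iteratively via d_i = x_i mod 3, x_{i+1} = (x_i − d_i)/3. The first 4 digits are (1, 1, 2, 2).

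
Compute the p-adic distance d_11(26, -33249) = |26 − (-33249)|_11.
d_11(26, -33249) = 1/1331

Step 1 — x − y = 26 − (-33249) = 33275. Step 2 — v_11(33275) = 3 (factor: 33275 = (11^3 · 25); the sign does not affect v_p). Step 3 — |x − y|_11 = 11^{-3} = 1/1331.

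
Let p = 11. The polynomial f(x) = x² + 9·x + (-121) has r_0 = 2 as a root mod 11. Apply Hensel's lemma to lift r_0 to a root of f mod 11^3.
r_2 = 717 (mod 1331)

Hensel: r_{i+1} = r_i − f(r_i)·(f′(r_i))^{-1} mod 11^{i+2}, f′(x) = 2x + 9. Iterate:
  r_0 = 2 (mod 11)
  r_1 = 112 (mod 121)
  r_2 = 717 (mod 1331)
Final: r = 717 satisfies f(r) ≡ 0 mod 11^3.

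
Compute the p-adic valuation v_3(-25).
v_3(-25) = 0

v_3(n) is the largest exponent k such that 3^k divides n. Factor out: -25 = -3^0 · 25. (Sign doesn't affect v_p.) So v_3(-25) = 0.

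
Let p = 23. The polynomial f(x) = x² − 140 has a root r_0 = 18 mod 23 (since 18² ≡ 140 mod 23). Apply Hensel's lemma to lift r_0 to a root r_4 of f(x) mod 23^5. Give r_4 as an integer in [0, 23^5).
r_4 = 1257152 (mod 6436343)

Hensel's recurrence: r_{i+1} = r_i − f(r_i)·(f′(r_i))^{-1} mod 23^{i+2}, with f′(x) = 2x. Iterate:
  r_0 = 18 (mod 23)
  r_1 = 248 (mod 529)
  r_2 = 3951 (mod 12167)
  r_3 = 137788 (mod 279841)
  r_4 = 1257152 (mod 6436343)
Final: r_4 = 1257152, and one checks f(r_4) ≡ 0 mod 23^5.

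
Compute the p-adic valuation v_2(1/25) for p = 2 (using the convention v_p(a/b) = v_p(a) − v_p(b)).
v_2(1/25) = 0

Factor powers of 2 from the numerator and denominator of the reduced fraction: 1 = 2^0 · 1 and 25 = 2^0 · 25. Apply v_p(a/b) = v_p(a) − v_p(b): v_2(1/25) = 0 − 0 = 0.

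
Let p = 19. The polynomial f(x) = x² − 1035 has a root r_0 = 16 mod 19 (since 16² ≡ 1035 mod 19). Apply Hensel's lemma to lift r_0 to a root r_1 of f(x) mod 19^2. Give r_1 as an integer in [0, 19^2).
r_1 = 187 (mod 361)

Hensel's recurrence: r_{i+1} = r_i − f(r_i)·(f′(r_i))^{-1} mod 19^{i+2}, with f′(x) = 2x. Iterate:
  r_0 = 16 (mod 19)
  r_1 = 187 (mod 361)
Final: r_1 = 187, and one checks f(r_1) ≡ 0 mod 19^2.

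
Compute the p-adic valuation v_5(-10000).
v_5(-10000) = 4

v_5(n) is the largest exponent k such that 5^k divides n. Factor out: -10000 = -5^4 · 16. (Sign doesn't affect v_p.) So v_5(-10000) = 4.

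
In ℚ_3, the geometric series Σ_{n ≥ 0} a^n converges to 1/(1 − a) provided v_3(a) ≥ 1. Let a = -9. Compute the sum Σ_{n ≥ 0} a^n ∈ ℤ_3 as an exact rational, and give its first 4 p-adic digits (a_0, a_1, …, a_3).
Σ a^n = 1/(1 − a) = 1/10;  first 4 digits = (1, 0, 2, 2)

v_3(a) = 2 ≥ 1, so the series converges in ℤ_3 to 1/(1 − a) = 1/(1 − (-9)) = 1/10. Expand this rational in ℤ_3: compute digits iteratively via d_i = x_i mod 3, x_{i+1} = (x_i − d_i)/3. The first 4 digits are (1, 0, 2, 2).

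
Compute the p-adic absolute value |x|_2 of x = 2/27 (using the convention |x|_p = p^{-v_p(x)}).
|2/27|_2 = 1/2

Step 1 — compute v_2(x) by factoring powers of 2 out of the numerator and denominator: v_2(2/27) = 1. Step 2 — apply |x|_p = p^{-v_p(x)} = 2^{-1} = 1/2.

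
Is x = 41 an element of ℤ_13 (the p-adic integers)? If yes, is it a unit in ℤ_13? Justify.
x ∈ ℤ_13^× (unit); v_13(x) = 0

ℤ_13 = {x ∈ ℚ_13 : v_13(x) ≥ 0} and ℤ_13^× = {x ∈ ℤ_13 : v_13(x) = 0}. Here v_13(41) = v_13(num) − v_13(den) = 0; compare against these criteria.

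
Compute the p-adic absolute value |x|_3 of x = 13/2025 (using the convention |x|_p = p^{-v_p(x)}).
|13/2025|_3 = 81

Step 1 — compute v_3(x) by factoring powers of 3 out of the numerator and denominator: v_3(13/2025) = -4. Step 2 — apply |x|_p = p^{-v_p(x)} = 3^{4} = 81.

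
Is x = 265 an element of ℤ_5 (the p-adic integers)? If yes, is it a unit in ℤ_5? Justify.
x ∈ ℤ_5 but not a unit; v_5(x) = 1 > 0

ℤ_5 = {x ∈ ℚ_5 : v_5(x) ≥ 0} and ℤ_5^× = {x ∈ ℤ_5 : v_5(x) = 0}. Here v_5(265) = v_5(num) − v_5(den) = 1; compare against these criteria.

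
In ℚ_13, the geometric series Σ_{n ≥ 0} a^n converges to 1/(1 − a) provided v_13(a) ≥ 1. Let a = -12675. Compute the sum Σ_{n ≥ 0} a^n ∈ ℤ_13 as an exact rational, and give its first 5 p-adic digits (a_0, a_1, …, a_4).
Σ a^n = 1/(1 − a) = 1/12676;  first 5 digits = (1, 0, 3, 7, 8)

v_13(a) = 2 ≥ 1, so the series converges in ℤ_13 to 1/(1 − a) = 1/(1 − (-12675)) = 1/12676. Expand this rational in ℤ_13: compute digits iteratively via d_i = x_i mod 13, x_{i+1} = (x_i − d_i)/13. The first 5 digits are (1, 0, 3, 7, 8).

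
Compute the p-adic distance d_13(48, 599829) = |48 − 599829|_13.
d_13(48, 599829) = 1/28561

Step 1 — x − y = 48 − 599829 = -599781. Step 2 — v_13(-599781) = 4 (factor: -599781 = −(13^4 · 21); the sign does not affect v_p). Step 3 — |x − y|_13 = 13^{-4} = 1/28561.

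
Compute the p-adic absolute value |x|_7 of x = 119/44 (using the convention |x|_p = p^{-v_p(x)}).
|119/44|_7 = 1/7

Step 1 — compute v_7(x) by factoring powers of 7 out of the numerator and denominator: v_7(119/44) = 1. Step 2 — apply |x|_p = p^{-v_p(x)} = 7^{-1} = 1/7.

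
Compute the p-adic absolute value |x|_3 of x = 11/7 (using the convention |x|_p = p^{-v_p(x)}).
|11/7|_3 = 1

Step 1 — compute v_3(x) by factoring powers of 3 out of the numerator and denominator: v_3(11/7) = 0. Step 2 — apply |x|_p = p^{-v_p(x)} = 3^{0} = 1.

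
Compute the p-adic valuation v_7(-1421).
v_7(-1421) = 2

v_7(n) is the largest exponent k such that 7^k divides n. Factor out: -1421 = -7^2 · 29. (Sign doesn't affect v_p.) So v_7(-1421) = 2.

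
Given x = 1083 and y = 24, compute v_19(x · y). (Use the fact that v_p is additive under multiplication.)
v_19(25992) = 2

v_p(x) = 2 (factor: 1083 = 19^2 · 3); v_p(y) = 0 (factor: 24 = 19^0 · 24). Additivity: v_p(xy) = v_p(x) + v_p(y) = 2 + 0 = 2. (Direct check: xy = 25992 = 19^2 · (72).)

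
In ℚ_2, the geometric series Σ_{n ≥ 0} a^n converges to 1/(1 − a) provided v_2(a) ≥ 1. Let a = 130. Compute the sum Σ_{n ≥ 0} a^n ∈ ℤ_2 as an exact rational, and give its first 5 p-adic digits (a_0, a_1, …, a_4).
Σ a^n = 1/(1 − a) = -1/129;  first 5 digits = (1, 1, 1, 1, 1)

v_2(a) = 1 ≥ 1, so the series converges in ℤ_2 to 1/(1 − a) = 1/(1 − 130) = -1/129. Expand this rational in ℤ_2: compute digits iteratively via d_i = x_i mod 2, x_{i+1} = (x_i − d_i)/2. The first 5 digits are (1, 1, 1, 1, 1).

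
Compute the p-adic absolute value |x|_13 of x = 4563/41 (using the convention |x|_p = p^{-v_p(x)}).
|4563/41|_13 = 1/169

Step 1 — compute v_13(x) by factoring powers of 13 out of the numerator and denominator: v_13(4563/41) = 2. Step 2 — apply |x|_p = p^{-v_p(x)} = 13^{-2} = 1/169.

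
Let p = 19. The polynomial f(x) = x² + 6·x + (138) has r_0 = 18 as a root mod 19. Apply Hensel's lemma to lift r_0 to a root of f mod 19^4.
r_3 = 57455 (mod 130321)

Hensel: r_{i+1} = r_i − f(r_i)·(f′(r_i))^{-1} mod 19^{i+2}, f′(x) = 2x + 6. Iterate:
  r_0 = 18 (mod 19)
  r_1 = 56 (mod 361)
  r_2 = 2583 (mod 6859)
  r_3 = 57455 (mod 130321)
Final: r = 57455 satisfies f(r) ≡ 0 mod 19^4.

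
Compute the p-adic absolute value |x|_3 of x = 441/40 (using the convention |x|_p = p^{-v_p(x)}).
|441/40|_3 = 1/9

Step 1 — compute v_3(x) by factoring powers of 3 out of the numerator and denominator: v_3(441/40) = 2. Step 2 — apply |x|_p = p^{-v_p(x)} = 3^{-2} = 1/9.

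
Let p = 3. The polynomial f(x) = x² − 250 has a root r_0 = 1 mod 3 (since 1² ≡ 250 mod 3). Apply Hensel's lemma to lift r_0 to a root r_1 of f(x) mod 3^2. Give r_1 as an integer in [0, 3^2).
r_1 = 4 (mod 9)

Hensel's recurrence: r_{i+1} = r_i − f(r_i)·(f′(r_i))^{-1} mod 3^{i+2}, with f′(x) = 2x. Iterate:
  r_0 = 1 (mod 3)
  r_1 = 4 (mod 9)
Final: r_1 = 4, and one checks f(r_1) ≡ 0 mod 3^2.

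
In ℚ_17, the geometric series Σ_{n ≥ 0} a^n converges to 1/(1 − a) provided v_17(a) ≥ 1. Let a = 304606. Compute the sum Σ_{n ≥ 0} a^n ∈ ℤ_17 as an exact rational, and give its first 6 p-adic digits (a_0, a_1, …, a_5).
Σ a^n = 1/(1 − a) = -1/304605;  first 6 digits = (1, 0, 0, 11, 3, 0)

v_17(a) = 3 ≥ 1, so the series converges in ℤ_17 to 1/(1 − a) = 1/(1 − 304606) = -1/304605. Expand this rational in ℤ_17: compute digits iteratively via d_i = x_i mod 17, x_{i+1} = (x_i − d_i)/17. The first 6 digits are (1, 0, 0, 11, 3, 0).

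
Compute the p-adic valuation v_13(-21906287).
v_13(-21906287) = 5

v_13(n) is the largest exponent k such that 13^k divides n. Factor out: -21906287 = -13^5 · 59. (Sign doesn't affect v_p.) So v_13(-21906287) = 5.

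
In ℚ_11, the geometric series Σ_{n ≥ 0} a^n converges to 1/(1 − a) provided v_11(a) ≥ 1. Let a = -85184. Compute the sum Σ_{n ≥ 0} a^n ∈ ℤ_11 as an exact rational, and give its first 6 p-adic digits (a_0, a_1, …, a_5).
Σ a^n = 1/(1 − a) = 1/85185;  first 6 digits = (1, 0, 0, 2, 5, 10)

v_11(a) = 3 ≥ 1, so the series converges in ℤ_11 to 1/(1 − a) = 1/(1 − (-85184)) = 1/85185. Expand this rational in ℤ_11: compute digits iteratively via d_i = x_i mod 11, x_{i+1} = (x_i − d_i)/11. The first 6 digits are (1, 0, 0, 2, 5, 10).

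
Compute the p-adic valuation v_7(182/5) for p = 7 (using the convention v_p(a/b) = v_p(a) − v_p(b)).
v_7(182/5) = 1

Factor powers of 7 from the numerator and denominator of the reduced fraction: 182 = 7^1 · 26 and 5 = 7^0 · 5. Apply v_p(a/b) = v_p(a) − v_p(b): v_7(182/5) = 1 − 0 = 1.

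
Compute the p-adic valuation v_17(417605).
v_17(417605) = 4

v_17(n) is the largest exponent k such that 17^k divides n. Factor out: 417605 = 17^4 · 5. (Sign doesn't affect v_p.) So v_17(417605) = 4.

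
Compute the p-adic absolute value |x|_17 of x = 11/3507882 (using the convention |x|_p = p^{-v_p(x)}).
|11/3507882|_17 = 83521

Step 1 — compute v_17(x) by factoring powers of 17 out of the numerator and denominator: v_17(11/3507882) = -4. Step 2 — apply |x|_p = p^{-v_p(x)} = 17^{4} = 83521.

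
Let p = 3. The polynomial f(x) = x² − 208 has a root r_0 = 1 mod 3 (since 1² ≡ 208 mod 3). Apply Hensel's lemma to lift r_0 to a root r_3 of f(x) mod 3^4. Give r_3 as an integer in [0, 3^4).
r_3 = 64 (mod 81)

Hensel's recurrence: r_{i+1} = r_i − f(r_i)·(f′(r_i))^{-1} mod 3^{i+2}, with f′(x) = 2x. Iterate:
  r_0 = 1 (mod 3)
  r_1 = 1 (mod 9)
  r_2 = 10 (mod 27)
  r_3 = 64 (mod 81)
Final: r_3 = 64, and one checks f(r_3) ≡ 0 mod 3^4.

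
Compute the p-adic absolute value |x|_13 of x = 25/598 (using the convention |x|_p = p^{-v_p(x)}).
|25/598|_13 = 13

Step 1 — compute v_13(x) by factoring powers of 13 out of the numerator and denominator: v_13(25/598) = -1. Step 2 — apply |x|_p = p^{-v_p(x)} = 13^{1} = 13.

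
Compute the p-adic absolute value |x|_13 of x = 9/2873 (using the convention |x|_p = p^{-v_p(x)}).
|9/2873|_13 = 169

Step 1 — compute v_13(x) by factoring powers of 13 out of the numerator and denominator: v_13(9/2873) = -2. Step 2 — apply |x|_p = p^{-v_p(x)} = 13^{2} = 169.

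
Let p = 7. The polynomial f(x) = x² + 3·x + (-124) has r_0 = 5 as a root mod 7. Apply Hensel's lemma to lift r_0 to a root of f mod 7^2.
r_1 = 19 (mod 49)

Hensel: r_{i+1} = r_i − f(r_i)·(f′(r_i))^{-1} mod 7^{i+2}, f′(x) = 2x + 3. Iterate:
  r_0 = 5 (mod 7)
  r_1 = 19 (mod 49)
Final: r = 19 satisfies f(r) ≡ 0 mod 7^2.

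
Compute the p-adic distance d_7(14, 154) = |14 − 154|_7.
d_7(14, 154) = 1/7

Step 1 — x − y = 14 − 154 = -140. Step 2 — v_7(-140) = 1 (factor: -140 = −(7^1 · 20); the sign does not affect v_p). Step 3 — |x − y|_7 = 7^{-1} = 1/7.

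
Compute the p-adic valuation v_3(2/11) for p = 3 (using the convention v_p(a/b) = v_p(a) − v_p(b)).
v_3(2/11) = 0

Factor powers of 3 from the numerator and denominator of the reduced fraction: 2 = 3^0 · 2 and 11 = 3^0 · 11. Apply v_p(a/b) = v_p(a) − v_p(b): v_3(2/11) = 0 − 0 = 0.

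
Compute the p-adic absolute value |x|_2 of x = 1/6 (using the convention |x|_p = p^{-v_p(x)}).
|1/6|_2 = 2

Step 1 — compute v_2(x) by factoring powers of 2 out of the numerator and denominator: v_2(1/6) = -1. Step 2 — apply |x|_p = p^{-v_p(x)} = 2^{1} = 2.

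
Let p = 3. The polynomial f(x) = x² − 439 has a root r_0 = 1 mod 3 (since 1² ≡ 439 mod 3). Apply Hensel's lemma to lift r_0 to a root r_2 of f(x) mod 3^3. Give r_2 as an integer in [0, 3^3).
r_2 = 13 (mod 27)

Hensel's recurrence: r_{i+1} = r_i − f(r_i)·(f′(r_i))^{-1} mod 3^{i+2}, with f′(x) = 2x. Iterate:
  r_0 = 1 (mod 3)
  r_1 = 4 (mod 9)
  r_2 = 13 (mod 27)
Final: r_2 = 13, and one checks f(r_2) ≡ 0 mod 3^3.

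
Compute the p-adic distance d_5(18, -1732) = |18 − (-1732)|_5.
d_5(18, -1732) = 1/125

Step 1 — x − y = 18 − (-1732) = 1750. Step 2 — v_5(1750) = 3 (factor: 1750 = (5^3 · 14); the sign does not affect v_p). Step 3 — |x − y|_5 = 5^{-3} = 1/125.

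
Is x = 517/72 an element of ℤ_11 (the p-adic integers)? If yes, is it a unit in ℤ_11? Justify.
x ∈ ℤ_11 but not a unit; v_11(x) = 1 > 0

ℤ_11 = {x ∈ ℚ_11 : v_11(x) ≥ 0} and ℤ_11^× = {x ∈ ℤ_11 : v_11(x) = 0}. Here v_11(517/72) = v_11(num) − v_11(den) = 1; compare against these criteria.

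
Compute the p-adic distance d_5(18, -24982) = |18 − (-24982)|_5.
d_5(18, -24982) = 1/3125

Step 1 — x − y = 18 − (-24982) = 25000. Step 2 — v_5(25000) = 5 (factor: 25000 = (5^5 · 8); the sign does not affect v_p). Step 3 — |x − y|_5 = 5^{-5} = 1/3125.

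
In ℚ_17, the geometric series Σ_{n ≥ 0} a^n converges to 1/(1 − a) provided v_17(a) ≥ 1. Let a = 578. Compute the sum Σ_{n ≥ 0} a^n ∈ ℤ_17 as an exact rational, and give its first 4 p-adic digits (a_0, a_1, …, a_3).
Σ a^n = 1/(1 − a) = -1/577;  first 4 digits = (1, 0, 2, 0)

v_17(a) = 2 ≥ 1, so the series converges in ℤ_17 to 1/(1 − a) = 1/(1 − 578) = -1/577. Expand this rational in ℤ_17: compute digits iteratively via d_i = x_i mod 17, x_{i+1} = (x_i − d_i)/17. The first 4 digits are (1, 0, 2, 0).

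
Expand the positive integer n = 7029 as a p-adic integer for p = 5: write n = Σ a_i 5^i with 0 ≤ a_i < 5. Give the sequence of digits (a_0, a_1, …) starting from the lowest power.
(a_0, a_1, …) = (4, 0, 1, 1, 1, 2)

Repeated division by 5 gives the digits low-to-high: 7029 = 4 + 1·5^2 + 1·5^3 + 1·5^4 + 2·5^5. Digit sequence: (4, 0, 1, 1, 1, 2).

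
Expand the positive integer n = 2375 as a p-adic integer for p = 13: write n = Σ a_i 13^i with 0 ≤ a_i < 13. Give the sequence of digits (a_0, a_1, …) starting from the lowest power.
(a_0, a_1, …) = (9, 0, 1, 1)

Repeated division by 13 gives the digits low-to-high: 2375 = 9 + 1·13^2 + 1·13^3. Digit sequence: (9, 0, 1, 1).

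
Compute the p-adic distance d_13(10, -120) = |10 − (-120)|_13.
d_13(10, -120) = 1/13

Step 1 — x − y = 10 − (-120) = 130. Step 2 — v_13(130) = 1 (factor: 130 = (13^1 · 10); the sign does not affect v_p). Step 3 — |x − y|_13 = 13^{-1} = 1/13.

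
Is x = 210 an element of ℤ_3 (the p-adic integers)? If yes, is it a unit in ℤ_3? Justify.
x ∈ ℤ_3 but not a unit; v_3(x) = 1 > 0

ℤ_3 = {x ∈ ℚ_3 : v_3(x) ≥ 0} and ℤ_3^× = {x ∈ ℤ_3 : v_3(x) = 0}. Here v_3(210) = v_3(num) − v_3(den) = 1; compare against these criteria.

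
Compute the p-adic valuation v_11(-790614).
v_11(-790614) = 4

v_11(n) is the largest exponent k such that 11^k divides n. Factor out: -790614 = -11^4 · 54. (Sign doesn't affect v_p.) So v_11(-790614) = 4.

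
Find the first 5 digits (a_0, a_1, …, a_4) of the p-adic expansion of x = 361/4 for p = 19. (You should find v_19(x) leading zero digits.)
(a_0, …, a_4) = (0, 0, 5, 14, 4)

v_19(361/4) = 2, so a_0 = ... = a_1 = 0. Factor out: x = 19^2 · u with u = 1/4 a unit in ℤ_19. Expand u iteratively via a_{v+i} = u_i mod 19, u_{i+1} = (u_i − a_{v+i})/19:
  u_0 = 1/4;  a_2 = 5;  u_1 = (u_0 − 5)/19 = -1/4
  u_1 = -1/4;  a_3 = 14;  u_2 = (u_1 − 14)/19 = -3/4
  u_2 = -3/4;  a_4 = 4;  u_3 = (u_2 − 4)/19 = -1/4
Digits: (0, 0, 5, 14, 4).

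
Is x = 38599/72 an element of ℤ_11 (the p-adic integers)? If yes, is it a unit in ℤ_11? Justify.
x ∈ ℤ_11 but not a unit; v_11(x) = 3 > 0

ℤ_11 = {x ∈ ℚ_11 : v_11(x) ≥ 0} and ℤ_11^× = {x ∈ ℤ_11 : v_11(x) = 0}. Here v_11(38599/72) = v_11(num) − v_11(den) = 3; compare against these criteria.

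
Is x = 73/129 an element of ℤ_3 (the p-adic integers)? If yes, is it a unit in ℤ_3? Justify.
x ∉ ℤ_3 (v_3(x) = -1 < 0)

ℤ_3 = {x ∈ ℚ_3 : v_3(x) ≥ 0} and ℤ_3^× = {x ∈ ℤ_3 : v_3(x) = 0}. Here v_3(73/129) = v_3(num) − v_3(den) = -1; compare against these criteria.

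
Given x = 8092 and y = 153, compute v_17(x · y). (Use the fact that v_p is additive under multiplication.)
v_17(1238076) = 3

v_p(x) = 2 (factor: 8092 = 17^2 · 28); v_p(y) = 1 (factor: 153 = 17^1 · 9). Additivity: v_p(xy) = v_p(x) + v_p(y) = 2 + 1 = 3. (Direct check: xy = 1238076 = 17^3 · (252).)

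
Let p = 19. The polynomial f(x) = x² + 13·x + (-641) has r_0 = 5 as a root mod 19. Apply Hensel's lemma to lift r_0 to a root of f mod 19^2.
r_1 = 233 (mod 361)

Hensel: r_{i+1} = r_i − f(r_i)·(f′(r_i))^{-1} mod 19^{i+2}, f′(x) = 2x + 13. Iterate:
  r_0 = 5 (mod 19)
  r_1 = 233 (mod 361)
Final: r = 233 satisfies f(r) ≡ 0 mod 19^2.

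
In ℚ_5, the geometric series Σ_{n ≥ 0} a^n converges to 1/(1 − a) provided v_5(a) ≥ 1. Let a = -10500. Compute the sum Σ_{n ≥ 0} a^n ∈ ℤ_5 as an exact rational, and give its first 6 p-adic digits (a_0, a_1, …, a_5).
Σ a^n = 1/(1 − a) = 1/10501;  first 6 digits = (1, 0, 0, 1, 3, 1)

v_5(a) = 3 ≥ 1, so the series converges in ℤ_5 to 1/(1 − a) = 1/(1 − (-10500)) = 1/10501. Expand this rational in ℤ_5: compute digits iteratively via d_i = x_i mod 5, x_{i+1} = (x_i − d_i)/5. The first 6 digits are (1, 0, 0, 1, 3, 1).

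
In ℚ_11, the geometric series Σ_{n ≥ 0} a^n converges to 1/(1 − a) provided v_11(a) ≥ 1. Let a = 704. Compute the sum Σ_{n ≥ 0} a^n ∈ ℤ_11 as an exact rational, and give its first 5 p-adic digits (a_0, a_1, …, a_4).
Σ a^n = 1/(1 − a) = -1/703;  first 5 digits = (1, 9, 9, 1, 0)

v_11(a) = 1 ≥ 1, so the series converges in ℤ_11 to 1/(1 − a) = 1/(1 − 704) = -1/703. Expand this rational in ℤ_11: compute digits iteratively via d_i = x_i mod 11, x_{i+1} = (x_i − d_i)/11. The first 5 digits are (1, 9, 9, 1, 0).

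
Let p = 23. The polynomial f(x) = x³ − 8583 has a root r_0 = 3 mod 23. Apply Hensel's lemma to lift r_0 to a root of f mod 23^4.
r_3 = 225909 (mod 279841)

Hensel: r_{i+1} = r_i − f(r_i)/f′(r_i) mod 23^{i+2}, where f′(x) = 3x². Iterate:
  r_0 = 3 (mod 23)
  r_1 = 26 (mod 529)
  r_2 = 6903 (mod 12167)
  r_3 = 225909 (mod 279841)
Final: r = 225909 with f(r) ≡ 0 mod 23^4.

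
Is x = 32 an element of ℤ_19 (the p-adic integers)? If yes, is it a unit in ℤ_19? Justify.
x ∈ ℤ_19^× (unit); v_19(x) = 0

ℤ_19 = {x ∈ ℚ_19 : v_19(x) ≥ 0} and ℤ_19^× = {x ∈ ℤ_19 : v_19(x) = 0}. Here v_19(32) = v_19(num) − v_19(den) = 0; compare against these criteria.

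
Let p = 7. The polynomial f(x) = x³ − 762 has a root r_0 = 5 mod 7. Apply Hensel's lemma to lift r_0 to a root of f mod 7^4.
r_3 = 1230 (mod 2401)

Hensel: r_{i+1} = r_i − f(r_i)/f′(r_i) mod 7^{i+2}, where f′(x) = 3x². Iterate:
  r_0 = 5 (mod 7)
  r_1 = 5 (mod 49)
  r_2 = 201 (mod 343)
  r_3 = 1230 (mod 2401)
Final: r = 1230 with f(r) ≡ 0 mod 7^4.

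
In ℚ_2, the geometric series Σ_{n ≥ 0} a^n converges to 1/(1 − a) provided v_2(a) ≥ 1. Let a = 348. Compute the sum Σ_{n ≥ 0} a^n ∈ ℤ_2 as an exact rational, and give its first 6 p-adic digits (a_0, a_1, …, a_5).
Σ a^n = 1/(1 − a) = -1/347;  first 6 digits = (1, 0, 1, 1, 0, 1)

v_2(a) = 2 ≥ 1, so the series converges in ℤ_2 to 1/(1 − a) = 1/(1 − 348) = -1/347. Expand this rational in ℤ_2: compute digits iteratively via d_i = x_i mod 2, x_{i+1} = (x_i − d_i)/2. The first 6 digits are (1, 0, 1, 1, 0, 1).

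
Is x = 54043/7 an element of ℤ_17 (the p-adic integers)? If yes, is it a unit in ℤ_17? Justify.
x ∈ ℤ_17 but not a unit; v_17(x) = 3 > 0

ℤ_17 = {x ∈ ℚ_17 : v_17(x) ≥ 0} and ℤ_17^× = {x ∈ ℤ_17 : v_17(x) = 0}. Here v_17(54043/7) = v_17(num) − v_17(den) = 3; compare against these criteria.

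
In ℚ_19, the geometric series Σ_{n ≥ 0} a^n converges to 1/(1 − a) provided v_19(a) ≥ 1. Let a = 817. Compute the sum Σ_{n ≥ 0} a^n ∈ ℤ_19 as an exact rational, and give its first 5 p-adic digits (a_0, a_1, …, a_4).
Σ a^n = 1/(1 − a) = -1/816;  first 5 digits = (1, 5, 8, 13, 7)

v_19(a) = 1 ≥ 1, so the series converges in ℤ_19 to 1/(1 − a) = 1/(1 − 817) = -1/816. Expand this rational in ℤ_19: compute digits iteratively via d_i = x_i mod 19, x_{i+1} = (x_i − d_i)/19. The first 5 digits are (1, 5, 8, 13, 7).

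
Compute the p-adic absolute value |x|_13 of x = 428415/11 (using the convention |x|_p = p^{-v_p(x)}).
|428415/11|_13 = 1/28561

Step 1 — compute v_13(x) by factoring powers of 13 out of the numerator and denominator: v_13(428415/11) = 4. Step 2 — apply |x|_p = p^{-v_p(x)} = 13^{-4} = 1/28561.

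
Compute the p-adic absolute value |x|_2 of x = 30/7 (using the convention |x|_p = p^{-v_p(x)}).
|30/7|_2 = 1/2

Step 1 — compute v_2(x) by factoring powers of 2 out of the numerator and denominator: v_2(30/7) = 1. Step 2 — apply |x|_p = p^{-v_p(x)} = 2^{-1} = 1/2.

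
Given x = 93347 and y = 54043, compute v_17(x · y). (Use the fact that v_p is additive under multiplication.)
v_17(5044751921) = 6

v_p(x) = 3 (factor: 93347 = 17^3 · 19); v_p(y) = 3 (factor: 54043 = 17^3 · 11). Additivity: v_p(xy) = v_p(x) + v_p(y) = 3 + 3 = 6. (Direct check: xy = 5044751921 = 17^6 · (209).)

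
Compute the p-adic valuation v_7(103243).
v_7(103243) = 4

v_7(n) is the largest exponent k such that 7^k divides n. Factor out: 103243 = 7^4 · 43. (Sign doesn't affect v_p.) So v_7(103243) = 4.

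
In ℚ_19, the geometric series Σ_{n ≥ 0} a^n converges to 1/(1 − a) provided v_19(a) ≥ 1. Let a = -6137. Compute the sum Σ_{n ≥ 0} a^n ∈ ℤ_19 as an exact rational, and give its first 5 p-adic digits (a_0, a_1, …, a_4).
Σ a^n = 1/(1 − a) = 1/6138;  first 5 digits = (1, 0, 2, 18, 3)

v_19(a) = 2 ≥ 1, so the series converges in ℤ_19 to 1/(1 − a) = 1/(1 − (-6137)) = 1/6138. Expand this rational in ℤ_19: compute digits iteratively via d_i = x_i mod 19, x_{i+1} = (x_i − d_i)/19. The first 5 digits are (1, 0, 2, 18, 3).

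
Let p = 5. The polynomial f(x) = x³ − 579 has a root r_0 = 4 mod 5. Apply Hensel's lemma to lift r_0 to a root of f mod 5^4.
r_3 = 209 (mod 625)

Hensel: r_{i+1} = r_i − f(r_i)/f′(r_i) mod 5^{i+2}, where f′(x) = 3x². Iterate:
  r_0 = 4 (mod 5)
  r_1 = 9 (mod 25)
  r_2 = 84 (mod 125)
  r_3 = 209 (mod 625)
Final: r = 209 with f(r) ≡ 0 mod 5^4.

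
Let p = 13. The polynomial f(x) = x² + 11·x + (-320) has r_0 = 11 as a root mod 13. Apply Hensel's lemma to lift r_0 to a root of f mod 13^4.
r_3 = 20447 (mod 28561)

Hensel: r_{i+1} = r_i − f(r_i)·(f′(r_i))^{-1} mod 13^{i+2}, f′(x) = 2x + 11. Iterate:
  r_0 = 11 (mod 13)
  r_1 = 167 (mod 169)
  r_2 = 674 (mod 2197)
  r_3 = 20447 (mod 28561)
Final: r = 20447 satisfies f(r) ≡ 0 mod 13^4.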